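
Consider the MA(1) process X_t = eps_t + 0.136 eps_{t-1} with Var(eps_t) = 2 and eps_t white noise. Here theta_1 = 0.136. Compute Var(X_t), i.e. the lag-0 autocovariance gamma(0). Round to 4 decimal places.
\gamma(0) = 2.0370

For an MA(q) process X_t = eps_t + sum_i theta_i eps_{t-i} with
Var(eps_t) = sigma^2, the variance is
  gamma(0) = sigma^2 * (1 + sum_i theta_i^2).
  sum_i theta_i^2 = (0.136)^2 = 0.018496.
  gamma(0) = 2 * (1 + 0.018496) = 2 * 1.018496 = 2.036992, which rounds to 2.0370.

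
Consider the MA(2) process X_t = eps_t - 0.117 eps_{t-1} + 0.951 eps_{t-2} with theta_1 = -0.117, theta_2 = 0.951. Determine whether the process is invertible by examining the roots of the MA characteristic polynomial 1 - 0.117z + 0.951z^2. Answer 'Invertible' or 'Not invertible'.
\text{Invertible}

The MA(q) characteristic polynomial is P(z) = 1 - 0.117z + 0.951z^2.
Invertibility requires all roots to lie outside the unit circle, i.e. |z| > 1 for every root.
Set 1 + (-0.117) z + (0.951) z^2 = 0, i.e. a z^2 + b z + c = 0 with a = 0.951, b = -0.117, c = 1.
Discriminant D = b^2 - 4ac = (-0.117)^2 - 4*(0.951)*1 = 0.013689 - (3.804) = -3.790311.
D < 0, so the roots are the complex-conjugate pair z = (-b +/- i sqrt(-D)) / (2a) = 0.0615 +/- 1.0236i.
For a conjugate pair |z|^2 = z * conj(z) = (product of roots) = c/a = 1/(0.951) = 1.051525, so |z| = sqrt(1.051525) = 1.0254 for both roots.
Moduli of all roots: 1.0254, 1.0254.
All moduli strictly greater than 1? Yes.
Verdict: Invertible.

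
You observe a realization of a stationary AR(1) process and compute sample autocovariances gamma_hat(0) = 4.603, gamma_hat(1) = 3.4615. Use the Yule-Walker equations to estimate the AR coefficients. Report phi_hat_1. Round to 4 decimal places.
\hat\phi_{1} = 0.7520

The Yule-Walker equations for an AR(p) process read, in matrix form,
  Gamma_p phi = r_p,   with   (Gamma_p)_{ij} = gamma(|i - j|),
                       (r_p)_i = gamma(i),   i,j = 1..p.
Substitute the sample gammas (Toeplitz matrix and right-hand side of size 1):
  Gamma_p = [[4.603]]
  r_p     = [3.4615]
With p = 1 this is the single equation gamma(0) phi_1 = gamma(1):
  phi_hat_1 = gamma(1) / gamma(0) = 3.4615 / 4.603 = 0.7520.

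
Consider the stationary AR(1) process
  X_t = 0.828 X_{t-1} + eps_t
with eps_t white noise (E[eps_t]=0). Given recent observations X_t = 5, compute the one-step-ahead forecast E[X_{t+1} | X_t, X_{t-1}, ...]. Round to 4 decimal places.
E[X_{t+1} \mid \mathcal F_t] = 4.1400

For an AR(p) model X_t = c + sum_i phi_i X_{t-i} + eps_t, the
one-step-ahead conditional mean is
  E[X_{t+1} | X_t, ...] = c + sum_i phi_i X_{t+1-i}.
Substitute known values:
  E[X_{t+1} | ...] = (0.828) * (5)
                   = 4.1400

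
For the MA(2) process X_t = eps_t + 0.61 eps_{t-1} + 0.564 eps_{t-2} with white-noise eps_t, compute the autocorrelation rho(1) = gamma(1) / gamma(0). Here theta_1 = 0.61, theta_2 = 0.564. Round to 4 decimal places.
\rho(1) = 0.5645

For an MA(q) process with theta_0 = 1, the autocovariance is
  gamma(k) = sigma^2 * sum_{i=0..q-k} theta_i * theta_{i+k},
and rho(k) = gamma(k) / gamma(0). Sigma^2 cancels.
  numerator   = (1)*(0.61) + (0.61)*(0.564) = 0.95404.
  denominator = (1)^2 + (0.61)^2 + (0.564)^2 = 1.690196.
  rho(1) = 0.95404 / 1.690196 = 0.5645.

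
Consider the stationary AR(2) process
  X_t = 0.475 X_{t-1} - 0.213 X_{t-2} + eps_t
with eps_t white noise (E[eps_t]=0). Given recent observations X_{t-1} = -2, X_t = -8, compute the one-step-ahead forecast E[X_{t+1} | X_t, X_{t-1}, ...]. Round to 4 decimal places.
E[X_{t+1} \mid \mathcal F_t] = -3.3740

For an AR(p) model X_t = c + sum_i phi_i X_{t-i} + eps_t, the
one-step-ahead conditional mean is
  E[X_{t+1} | X_t, ...] = c + sum_i phi_i X_{t+1-i}.
Substitute known values:
  E[X_{t+1} | ...] = (0.475) * (-8) + (-0.213) * (-2)
                   = -3.3740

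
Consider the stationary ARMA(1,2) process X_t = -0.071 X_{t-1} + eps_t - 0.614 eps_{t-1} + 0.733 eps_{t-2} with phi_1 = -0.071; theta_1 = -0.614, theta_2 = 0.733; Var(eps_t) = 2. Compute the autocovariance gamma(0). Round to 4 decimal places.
\gamma(0) = 4.1665

Multiply the model equation by X_{t-k} and take expectations. With theta_0 = psi_0 = 1 and psi_j the MA(infinity) weights, this gives
  gamma(k) - sum_i phi_i gamma(k-i) = c_k,
  c_k = sigma^2 * sum_{j=k..q} theta_j psi_{j-k}   (c_k = 0 for k > q),
using gamma(-m) = gamma(m).
psi-weights needed (psi_j = theta_j + sum_i phi_i psi_{j-i}):
  psi_1 = theta_1 + phi_1 = -0.614 + (-0.071) = -0.685
  psi_2 = theta_2 + phi_1 psi_1 = 0.733 + (-0.071)(-0.685) = 0.781635
Right-hand sides:
  c_0 = sigma^2 (1 + theta_1 psi_1 + theta_2 psi_2) = 2 * (1 + (-0.614)(-0.685) + (0.733)(0.781635)) = 2 * 1.993528 = 3.987057
  c_1 = sigma^2 (theta_1 + theta_2 psi_1) = 2 * (-0.614 + (0.733)(-0.685)) = -2.23221
  c_2 = sigma^2 theta_2 = 2 * (0.733) = 1.466
Equations for k = 0 and k = 1 (AR order 1):
  gamma(0) = phi_1 gamma(1) + c_0
  gamma(1) = phi_1 gamma(0) + c_1
Substituting the second into the first: gamma(0) (1 - phi_1^2) = c_0 + phi_1 c_1, so
  gamma(0) = (c_0 + phi_1 c_1) / (1 - phi_1^2) = (3.987057 + (-0.071)(-2.23221)) / (1 - (-0.071)^2) = 4.145544 / 0.994959 = 4.166547.
Therefore gamma(0) = 4.1665 (to 4 decimal places).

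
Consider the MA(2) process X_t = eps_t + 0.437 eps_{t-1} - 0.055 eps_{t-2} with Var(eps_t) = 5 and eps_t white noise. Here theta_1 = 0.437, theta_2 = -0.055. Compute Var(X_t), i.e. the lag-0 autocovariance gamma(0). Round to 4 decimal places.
\gamma(0) = 5.9700

For an MA(q) process X_t = eps_t + sum_i theta_i eps_{t-i} with
Var(eps_t) = sigma^2, the variance is
  gamma(0) = sigma^2 * (1 + sum_i theta_i^2).
  sum_i theta_i^2 = (0.437)^2 + (-0.055)^2 = 0.190969 + 0.003025 = 0.193994.
  gamma(0) = 5 * (1 + 0.193994) = 5 * 1.193994 = 5.96997, which rounds to 5.9700.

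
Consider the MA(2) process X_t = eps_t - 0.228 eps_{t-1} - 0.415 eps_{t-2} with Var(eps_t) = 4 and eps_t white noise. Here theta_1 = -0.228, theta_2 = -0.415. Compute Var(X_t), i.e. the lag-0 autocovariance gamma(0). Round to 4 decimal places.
\gamma(0) = 4.8968

For an MA(q) process X_t = eps_t + sum_i theta_i eps_{t-i} with
Var(eps_t) = sigma^2, the variance is
  gamma(0) = sigma^2 * (1 + sum_i theta_i^2).
  sum_i theta_i^2 = (-0.228)^2 + (-0.415)^2 = 0.051984 + 0.172225 = 0.224209.
  gamma(0) = 4 * (1 + 0.224209) = 4 * 1.224209 = 4.896836, which rounds to 4.8968.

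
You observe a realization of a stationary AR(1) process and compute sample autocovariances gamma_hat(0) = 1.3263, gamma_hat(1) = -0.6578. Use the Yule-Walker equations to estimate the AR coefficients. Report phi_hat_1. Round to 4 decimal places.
\hat\phi_{1} = -0.4960

The Yule-Walker equations for an AR(p) process read, in matrix form,
  Gamma_p phi = r_p,   with   (Gamma_p)_{ij} = gamma(|i - j|),
                       (r_p)_i = gamma(i),   i,j = 1..p.
Substitute the sample gammas (Toeplitz matrix and right-hand side of size 1):
  Gamma_p = [[1.3263]]
  r_p     = [-0.6578]
With p = 1 this is the single equation gamma(0) phi_1 = gamma(1):
  phi_hat_1 = gamma(1) / gamma(0) = -0.6578 / 1.3263 = -0.4960.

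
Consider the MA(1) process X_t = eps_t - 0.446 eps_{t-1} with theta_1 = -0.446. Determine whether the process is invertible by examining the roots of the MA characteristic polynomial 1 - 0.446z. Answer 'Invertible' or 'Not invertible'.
\text{Invertible}

The MA(q) characteristic polynomial is P(z) = 1 - 0.446z.
Invertibility requires all roots to lie outside the unit circle, i.e. |z| > 1 for every root.
This is linear in z: 1 + (-0.446) z = 0  =>  z = -1/(-0.446) = 2.242152,  |z| = 2.242152.
Moduli of all roots: 2.2422.
All moduli strictly greater than 1? Yes.
Verdict: Invertible.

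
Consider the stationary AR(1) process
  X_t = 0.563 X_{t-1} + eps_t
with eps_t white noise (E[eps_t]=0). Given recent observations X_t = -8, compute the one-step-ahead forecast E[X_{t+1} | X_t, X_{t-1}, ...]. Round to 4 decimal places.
E[X_{t+1} \mid \mathcal F_t] = -4.5040

For an AR(p) model X_t = c + sum_i phi_i X_{t-i} + eps_t, the
one-step-ahead conditional mean is
  E[X_{t+1} | X_t, ...] = c + sum_i phi_i X_{t+1-i}.
Substitute known values:
  E[X_{t+1} | ...] = (0.563) * (-8)
                   = -4.5040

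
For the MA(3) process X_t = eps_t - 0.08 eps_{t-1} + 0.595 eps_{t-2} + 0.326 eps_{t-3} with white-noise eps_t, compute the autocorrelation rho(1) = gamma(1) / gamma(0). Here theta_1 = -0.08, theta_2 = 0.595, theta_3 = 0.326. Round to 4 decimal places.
\rho(1) = 0.0453

For an MA(q) process with theta_0 = 1, the autocovariance is
  gamma(k) = sigma^2 * sum_{i=0..q-k} theta_i * theta_{i+k},
and rho(k) = gamma(k) / gamma(0). Sigma^2 cancels.
  numerator   = (1)*(-0.08) + (-0.08)*(0.595) + (0.595)*(0.326) = 0.06637.
  denominator = (1)^2 + (-0.08)^2 + (0.595)^2 + (0.326)^2 = 1.466701.
  rho(1) = 0.06637 / 1.466701 = 0.0453.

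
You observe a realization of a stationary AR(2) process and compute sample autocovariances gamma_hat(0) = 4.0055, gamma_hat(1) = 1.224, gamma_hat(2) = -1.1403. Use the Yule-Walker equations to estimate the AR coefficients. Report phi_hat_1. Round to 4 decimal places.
\hat\phi_{1} = 0.4330

The Yule-Walker equations for an AR(p) process read, in matrix form,
  Gamma_p phi = r_p,   with   (Gamma_p)_{ij} = gamma(|i - j|),
                       (r_p)_i = gamma(i),   i,j = 1..p.
Substitute the sample gammas (Toeplitz matrix and right-hand side of size 2):
  Gamma_p = [[4.0055, 1.224], [1.224, 4.0055]]
  r_p     = [1.224, -1.1403]
Written out:
  4.0055 phi_1 + 1.224 phi_2 = 1.224
  1.224 phi_1 + 4.0055 phi_2 = -1.1403
Solve by Cramer's rule:
  det = gamma(0)^2 - gamma(1)^2 = (4.0055)^2 - (1.224)^2 = 16.04403025 - 1.498176 = 14.54585425
  phi_hat_1 = [gamma(1) gamma(0) - gamma(1) gamma(2)] / det = [(1.224)(4.0055) - (1.224)(-1.1403)] / 14.54585425 = 6.2984592 / 14.54585425 = 0.433
  phi_hat_2 = [gamma(0) gamma(2) - gamma(1)^2] / det = [(4.0055)(-1.1403) - (1.224)^2] / 14.54585425 = -6.06564765 / 14.54585425 = -0.417
So phi_hat = [0.4330, -0.4170].
Therefore phi_hat_1 = 0.4330.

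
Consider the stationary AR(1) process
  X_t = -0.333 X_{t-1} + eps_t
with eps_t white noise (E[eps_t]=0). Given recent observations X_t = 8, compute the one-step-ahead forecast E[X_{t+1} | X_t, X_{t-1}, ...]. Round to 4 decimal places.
E[X_{t+1} \mid \mathcal F_t] = -2.6640

For an AR(p) model X_t = c + sum_i phi_i X_{t-i} + eps_t, the
one-step-ahead conditional mean is
  E[X_{t+1} | X_t, ...] = c + sum_i phi_i X_{t+1-i}.
Substitute known values:
  E[X_{t+1} | ...] = (-0.333) * (8)
                   = -2.6640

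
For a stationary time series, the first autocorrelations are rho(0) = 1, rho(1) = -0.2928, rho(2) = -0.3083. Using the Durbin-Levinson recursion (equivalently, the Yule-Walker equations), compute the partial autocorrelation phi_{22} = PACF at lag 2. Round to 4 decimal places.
\phi_{22} = -0.4310

The PACF at lag k is phi_{kk}, the last component of the solution
to the Yule-Walker system G_k phi = r_k where
  (G_k)_{ij} = rho(|i - j|), (r_k)_i = rho(i), i,j = 1..k.
Equivalently, Durbin-Levinson gives phi_{kk} iteratively:
  phi_{11} = rho(1)
  phi_{kk} = [rho(k) - sum_{j=1..k-1} phi_{k-1,j} rho(k-j)]
            / [1 - sum_{j=1..k-1} phi_{k-1,j} rho(j)],
  phi_{k,j} = phi_{k-1,j} - phi_{kk} phi_{k-1,k-j},  j = 1..k-1.
Step k = 1:
  phi_11 = rho(1) = -0.2928.
Step k = 2:
  phi_22 = [rho(2) - phi_11 rho(1)] / [1 - phi_11 rho(1)] = [-0.3083 - (-0.2928)(-0.2928)] / [1 - (-0.2928)(-0.2928)]
         = -0.39403184 / 0.91426816 = -0.431.
Therefore phi_{22} = -0.4310.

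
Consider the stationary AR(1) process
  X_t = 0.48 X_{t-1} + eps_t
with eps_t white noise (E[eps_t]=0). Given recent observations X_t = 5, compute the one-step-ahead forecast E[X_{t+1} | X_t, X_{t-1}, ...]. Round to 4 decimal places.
E[X_{t+1} \mid \mathcal F_t] = 2.4000

For an AR(p) model X_t = c + sum_i phi_i X_{t-i} + eps_t, the
one-step-ahead conditional mean is
  E[X_{t+1} | X_t, ...] = c + sum_i phi_i X_{t+1-i}.
Substitute known values:
  E[X_{t+1} | ...] = (0.48) * (5)
                   = 2.4000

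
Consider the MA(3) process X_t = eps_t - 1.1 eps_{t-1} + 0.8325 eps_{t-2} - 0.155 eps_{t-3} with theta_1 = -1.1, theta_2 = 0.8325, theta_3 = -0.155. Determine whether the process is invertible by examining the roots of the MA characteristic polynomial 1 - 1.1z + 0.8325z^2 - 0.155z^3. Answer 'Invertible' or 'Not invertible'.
\text{Invertible}

The MA(q) characteristic polynomial is P(z) = 1 - 1.1z + 0.8325z^2 - 0.155z^3.
Invertibility requires all roots to lie outside the unit circle, i.e. |z| > 1 for every root.
Degree 3: look for a simple real root z0 first, then factor out (1 - z/z0) and solve the remaining quadratic.
Testing z0 = 4: P(4) = 1 + (-1.1)(4) + (0.8325)(4)^2 + (-0.155)(4)^3
  = 1 + (-4.4) + (13.32) + (-9.92) = 0.  So z_0 = 4 is a root, |z_0| = 4.
Divide out the factor (1 - 0.25 z) = (1 - z/z0) (since 1/z0 = 0.25):
  P(z) = (1 - 0.25 z)(1 + (-0.85) z + (0.62) z^2)
  [check: z-coef -0.85 - (0.25) = -1.1; z^2-coef 0.62 - (0.25)(-0.85) = 0.8325; z^3-coef -(0.25)(0.62) = -0.155.]
Remaining roots from the quadratic factor 1 + (-0.85) z + (0.62) z^2:
  Set 1 + (-0.85) z + (0.62) z^2 = 0, i.e. a z^2 + b z + c = 0 with a = 0.62, b = -0.85, c = 1.
  Discriminant D = b^2 - 4ac = (-0.85)^2 - 4*(0.62)*1 = 0.7225 - (2.48) = -1.7575.
  D < 0, so the roots are the complex-conjugate pair z = (-b +/- i sqrt(-D)) / (2a) = 0.6855 +/- 1.0691i.
  For a conjugate pair |z|^2 = z * conj(z) = (product of roots) = c/a = 1/(0.62) = 1.612903, so |z| = sqrt(1.612903) = 1.27 for both roots.
Moduli of all roots: 4.0000, 1.2700, 1.2700.
All moduli strictly greater than 1? Yes.
Verdict: Invertible.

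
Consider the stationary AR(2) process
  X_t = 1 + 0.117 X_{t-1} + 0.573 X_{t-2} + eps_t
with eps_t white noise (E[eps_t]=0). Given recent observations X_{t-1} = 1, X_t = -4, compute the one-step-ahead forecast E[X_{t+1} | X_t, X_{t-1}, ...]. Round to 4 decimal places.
E[X_{t+1} \mid \mathcal F_t] = 1.1050

For an AR(p) model X_t = c + sum_i phi_i X_{t-i} + eps_t, the
one-step-ahead conditional mean is
  E[X_{t+1} | X_t, ...] = c + sum_i phi_i X_{t+1-i}.
Substitute known values:
  E[X_{t+1} | ...] = 1 + (0.117) * (-4) + (0.573) * (1)
                   = 1.1050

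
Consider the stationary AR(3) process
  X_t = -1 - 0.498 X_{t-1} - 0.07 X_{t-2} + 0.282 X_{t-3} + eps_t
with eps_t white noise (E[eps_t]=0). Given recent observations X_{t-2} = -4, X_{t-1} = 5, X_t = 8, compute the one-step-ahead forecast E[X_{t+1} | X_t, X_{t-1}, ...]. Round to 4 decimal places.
E[X_{t+1} \mid \mathcal F_t] = -6.4620

For an AR(p) model X_t = c + sum_i phi_i X_{t-i} + eps_t, the
one-step-ahead conditional mean is
  E[X_{t+1} | X_t, ...] = c + sum_i phi_i X_{t+1-i}.
Substitute known values:
  E[X_{t+1} | ...] = -1 + (-0.498) * (8) + (-0.07) * (5) + (0.282) * (-4)
                   = -6.4620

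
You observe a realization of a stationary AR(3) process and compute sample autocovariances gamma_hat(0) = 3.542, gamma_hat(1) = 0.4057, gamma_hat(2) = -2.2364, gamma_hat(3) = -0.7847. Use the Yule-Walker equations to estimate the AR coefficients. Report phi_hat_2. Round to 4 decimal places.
\hat\phi_{2} = -0.6440

The Yule-Walker equations for an AR(p) process read, in matrix form,
  Gamma_p phi = r_p,   with   (Gamma_p)_{ij} = gamma(|i - j|),
                       (r_p)_i = gamma(i),   i,j = 1..p.
Substitute the sample gammas (Toeplitz matrix and right-hand side of size 3):
  Gamma_p = [[3.542, 0.4057, -2.2364], [0.4057, 3.542, 0.4057], [-2.2364, 0.4057, 3.542]]
  r_p     = [0.4057, -2.2364, -0.7847]
Written out (R1..R3):
  (R1) 3.542 phi_1 + 0.4057 phi_2 - 2.2364 phi_3 = 0.4057
  (R2) 0.4057 phi_1 + 3.542 phi_2 + 0.4057 phi_3 = -2.2364
  (R3) -2.2364 phi_1 + 0.4057 phi_2 + 3.542 phi_3 = -0.7847
Gaussian elimination:
  R2 <- R2 - (0.4057/3.542) R1 = R2 - (0.11454) R1:  3.495531 phi_2 + 0.661857 phi_3 = -2.282869
  R3 <- R3 - (-2.2364/3.542) R1 = R3 - (-0.631395) R1:  0.661857 phi_2 + 2.129949 phi_3 = -0.528543
  R3 <- R3 - (0.661857/3.495531) R2 = R3 - (0.189344) R2:  2.00463 phi_3 = -0.096296
Back-substitution:
  phi_hat_3 = -0.096296 / 2.00463 = -0.048037
  phi_hat_2 = (-2.282869 - (0.661857)(-0.048037)) / 3.495531 = -0.643987
  phi_hat_1 = (0.4057 - (0.4057)(-0.643987) - (-2.2364)(-0.048037)) / 3.542 = 0.157972
So phi_hat = [0.1580, -0.6440, -0.0480].
Therefore phi_hat_2 = -0.6440.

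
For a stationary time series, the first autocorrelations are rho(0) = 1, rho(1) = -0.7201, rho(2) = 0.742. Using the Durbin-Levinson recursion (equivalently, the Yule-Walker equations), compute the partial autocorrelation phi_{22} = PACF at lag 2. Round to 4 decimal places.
\phi_{22} = 0.4641

The PACF at lag k is phi_{kk}, the last component of the solution
to the Yule-Walker system G_k phi = r_k where
  (G_k)_{ij} = rho(|i - j|), (r_k)_i = rho(i), i,j = 1..k.
Equivalently, Durbin-Levinson gives phi_{kk} iteratively:
  phi_{11} = rho(1)
  phi_{kk} = [rho(k) - sum_{j=1..k-1} phi_{k-1,j} rho(k-j)]
            / [1 - sum_{j=1..k-1} phi_{k-1,j} rho(j)],
  phi_{k,j} = phi_{k-1,j} - phi_{kk} phi_{k-1,k-j},  j = 1..k-1.
Step k = 1:
  phi_11 = rho(1) = -0.7201.
Step k = 2:
  phi_22 = [rho(2) - phi_11 rho(1)] / [1 - phi_11 rho(1)] = [0.742 - (-0.7201)(-0.7201)] / [1 - (-0.7201)(-0.7201)]
         = 0.22345599 / 0.48145599 = 0.4641.
Therefore phi_{22} = 0.4641.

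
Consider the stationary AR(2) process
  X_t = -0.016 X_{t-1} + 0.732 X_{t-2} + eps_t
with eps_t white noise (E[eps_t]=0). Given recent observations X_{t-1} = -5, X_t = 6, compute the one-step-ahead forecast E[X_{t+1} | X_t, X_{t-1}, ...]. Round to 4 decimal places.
E[X_{t+1} \mid \mathcal F_t] = -3.7560

For an AR(p) model X_t = c + sum_i phi_i X_{t-i} + eps_t, the
one-step-ahead conditional mean is
  E[X_{t+1} | X_t, ...] = c + sum_i phi_i X_{t+1-i}.
Substitute known values:
  E[X_{t+1} | ...] = (-0.016) * (6) + (0.732) * (-5)
                   = -3.7560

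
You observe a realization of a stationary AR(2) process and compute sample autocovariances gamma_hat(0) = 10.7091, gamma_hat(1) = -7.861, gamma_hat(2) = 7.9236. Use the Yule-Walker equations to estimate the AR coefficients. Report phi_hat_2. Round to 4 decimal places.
\hat\phi_{2} = 0.4360

The Yule-Walker equations for an AR(p) process read, in matrix form,
  Gamma_p phi = r_p,   with   (Gamma_p)_{ij} = gamma(|i - j|),
                       (r_p)_i = gamma(i),   i,j = 1..p.
Substitute the sample gammas (Toeplitz matrix and right-hand side of size 2):
  Gamma_p = [[10.7091, -7.861], [-7.861, 10.7091]]
  r_p     = [-7.861, 7.9236]
Written out:
  10.7091 phi_1 - 7.861 phi_2 = -7.861
  -7.861 phi_1 + 10.7091 phi_2 = 7.9236
Solve by Cramer's rule:
  det = gamma(0)^2 - gamma(1)^2 = (10.7091)^2 - (-7.861)^2 = 114.68482281 - 61.795321 = 52.88950181
  phi_hat_1 = [gamma(1) gamma(0) - gamma(1) gamma(2)] / det = [(-7.861)(10.7091) - (-7.861)(7.9236)] / 52.88950181 = -21.8968155 / 52.88950181 = -0.414
  phi_hat_2 = [gamma(0) gamma(2) - gamma(1)^2] / det = [(10.7091)(7.9236) - (-7.861)^2] / 52.88950181 = 23.05930376 / 52.88950181 = 0.436
So phi_hat = [-0.4140, 0.4360].
Therefore phi_hat_2 = 0.4360.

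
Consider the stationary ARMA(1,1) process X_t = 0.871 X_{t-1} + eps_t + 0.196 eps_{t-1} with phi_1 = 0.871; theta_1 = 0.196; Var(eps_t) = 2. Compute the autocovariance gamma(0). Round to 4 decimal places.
\gamma(0) = 11.4340

Multiply the model equation by X_{t-k} and take expectations. With theta_0 = psi_0 = 1 and psi_j the MA(infinity) weights, this gives
  gamma(k) - sum_i phi_i gamma(k-i) = c_k,
  c_k = sigma^2 * sum_{j=k..q} theta_j psi_{j-k}   (c_k = 0 for k > q),
using gamma(-m) = gamma(m).
psi-weights needed (psi_j = theta_j + sum_i phi_i psi_{j-i}):
  psi_1 = theta_1 + phi_1 = 0.196 + (0.871) = 1.067
Right-hand sides:
  c_0 = sigma^2 (1 + theta_1 psi_1) = 2 * (1 + (0.196)(1.067)) = 2 * 1.209132 = 2.418264
  c_1 = sigma^2 theta_1 = 2 * (0.196) = 0.392
  c_2 = 0
Equations for k = 0 and k = 1 (AR order 1):
  gamma(0) = phi_1 gamma(1) + c_0
  gamma(1) = phi_1 gamma(0) + c_1
Substituting the second into the first: gamma(0) (1 - phi_1^2) = c_0 + phi_1 c_1, so
  gamma(0) = (c_0 + phi_1 c_1) / (1 - phi_1^2) = (2.418264 + (0.871)(0.392)) / (1 - (0.871)^2) = 2.759696 / 0.241359 = 11.433988.
Therefore gamma(0) = 11.4340 (to 4 decimal places).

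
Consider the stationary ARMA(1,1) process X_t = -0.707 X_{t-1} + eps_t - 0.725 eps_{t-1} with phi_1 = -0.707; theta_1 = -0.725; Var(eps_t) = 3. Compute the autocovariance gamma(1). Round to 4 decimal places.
\gamma(1) = -12.9921

Multiply the model equation by X_{t-k} and take expectations. With theta_0 = psi_0 = 1 and psi_j the MA(infinity) weights, this gives
  gamma(k) - sum_i phi_i gamma(k-i) = c_k,
  c_k = sigma^2 * sum_{j=k..q} theta_j psi_{j-k}   (c_k = 0 for k > q),
using gamma(-m) = gamma(m).
psi-weights needed (psi_j = theta_j + sum_i phi_i psi_{j-i}):
  psi_1 = theta_1 + phi_1 = -0.725 + (-0.707) = -1.432
Right-hand sides:
  c_0 = sigma^2 (1 + theta_1 psi_1) = 3 * (1 + (-0.725)(-1.432)) = 3 * 2.0382 = 6.1146
  c_1 = sigma^2 theta_1 = 3 * (-0.725) = -2.175
  c_2 = 0
Equations for k = 0 and k = 1 (AR order 1):
  gamma(0) = phi_1 gamma(1) + c_0
  gamma(1) = phi_1 gamma(0) + c_1
Substituting the second into the first: gamma(0) (1 - phi_1^2) = c_0 + phi_1 c_1, so
  gamma(0) = (c_0 + phi_1 c_1) / (1 - phi_1^2) = (6.1146 + (-0.707)(-2.175)) / (1 - (-0.707)^2) = 7.652325 / 0.500151 = 15.300029.
  gamma(1) = phi_1 gamma(0) + c_1 = (-0.707)(15.300029) + (-2.175) = -12.992121.
Therefore gamma(1) = -12.9921 (to 4 decimal places).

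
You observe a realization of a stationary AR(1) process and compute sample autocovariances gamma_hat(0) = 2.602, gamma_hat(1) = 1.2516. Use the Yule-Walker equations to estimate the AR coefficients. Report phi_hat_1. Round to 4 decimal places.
\hat\phi_{1} = 0.4810

The Yule-Walker equations for an AR(p) process read, in matrix form,
  Gamma_p phi = r_p,   with   (Gamma_p)_{ij} = gamma(|i - j|),
                       (r_p)_i = gamma(i),   i,j = 1..p.
Substitute the sample gammas (Toeplitz matrix and right-hand side of size 1):
  Gamma_p = [[2.602]]
  r_p     = [1.2516]
With p = 1 this is the single equation gamma(0) phi_1 = gamma(1):
  phi_hat_1 = gamma(1) / gamma(0) = 1.2516 / 2.602 = 0.4810.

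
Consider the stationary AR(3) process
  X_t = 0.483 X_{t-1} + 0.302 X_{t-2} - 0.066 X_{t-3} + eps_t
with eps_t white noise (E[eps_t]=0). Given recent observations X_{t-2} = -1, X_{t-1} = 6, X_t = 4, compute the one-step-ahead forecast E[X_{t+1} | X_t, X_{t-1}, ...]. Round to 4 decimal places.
E[X_{t+1} \mid \mathcal F_t] = 3.8100

For an AR(p) model X_t = c + sum_i phi_i X_{t-i} + eps_t, the
one-step-ahead conditional mean is
  E[X_{t+1} | X_t, ...] = c + sum_i phi_i X_{t+1-i}.
Substitute known values:
  E[X_{t+1} | ...] = (0.483) * (4) + (0.302) * (6) + (-0.066) * (-1)
                   = 3.8100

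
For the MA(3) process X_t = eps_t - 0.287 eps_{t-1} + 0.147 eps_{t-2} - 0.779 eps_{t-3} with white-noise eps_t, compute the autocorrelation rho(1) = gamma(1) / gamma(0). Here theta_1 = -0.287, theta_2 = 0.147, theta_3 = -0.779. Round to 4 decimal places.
\rho(1) = -0.2594

For an MA(q) process with theta_0 = 1, the autocovariance is
  gamma(k) = sigma^2 * sum_{i=0..q-k} theta_i * theta_{i+k},
and rho(k) = gamma(k) / gamma(0). Sigma^2 cancels.
  numerator   = (1)*(-0.287) + (-0.287)*(0.147) + (0.147)*(-0.779) = -0.443702.
  denominator = (1)^2 + (-0.287)^2 + (0.147)^2 + (-0.779)^2 = 1.710819.
  rho(1) = -0.443702 / 1.710819 = -0.2594.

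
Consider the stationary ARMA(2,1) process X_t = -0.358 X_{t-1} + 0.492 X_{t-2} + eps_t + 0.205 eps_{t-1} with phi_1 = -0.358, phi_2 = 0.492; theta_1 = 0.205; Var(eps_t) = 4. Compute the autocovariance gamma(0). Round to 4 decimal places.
\gamma(0) = 7.8957

Multiply the model equation by X_{t-k} and take expectations. With theta_0 = psi_0 = 1 and psi_j the MA(infinity) weights, this gives
  gamma(k) - sum_i phi_i gamma(k-i) = c_k,
  c_k = sigma^2 * sum_{j=k..q} theta_j psi_{j-k}   (c_k = 0 for k > q),
using gamma(-m) = gamma(m).
psi-weights needed (psi_j = theta_j + sum_i phi_i psi_{j-i}):
  psi_1 = theta_1 + phi_1 = 0.205 + (-0.358) = -0.153
Right-hand sides:
  c_0 = sigma^2 (1 + theta_1 psi_1) = 4 * (1 + (0.205)(-0.153)) = 4 * 0.968635 = 3.87454
  c_1 = sigma^2 theta_1 = 4 * (0.205) = 0.82
  c_2 = 0
Equations for k = 0, 1, 2 (AR order 2, c_2 = 0):
  (E0) gamma(0) = phi_1 gamma(1) + phi_2 gamma(2) + c_0
  (E1) gamma(1) = phi_1 gamma(0) + phi_2 gamma(1) + c_1
  (E2) gamma(2) = phi_1 gamma(1) + phi_2 gamma(0)
From (E1): gamma(1) = A gamma(0) + B with
  A = phi_1 / (1 - phi_2) = -0.358 / 0.508 = -0.704724,   B = c_1 / (1 - phi_2) = 0.82 / 0.508 = 1.614173.
Insert (E2) into (E0): gamma(0) (1 - phi_2^2) = phi_1 (1 + phi_2) gamma(1) + c_0.
  phi_1 (1 + phi_2) = (-0.358)(1.492) = -0.534136,   1 - phi_2^2 = 0.757936.
Replace gamma(1) by A gamma(0) + B and collect gamma(0):
  gamma(0) [0.757936 - (-0.534136)(-0.704724)] = (-0.534136)(1.614173) + 3.87454
  gamma(0) * 0.381517 = 3.012352
  gamma(0) = 3.012352 / 0.381517 = 7.895715.
Therefore gamma(0) = 7.8957 (to 4 decimal places).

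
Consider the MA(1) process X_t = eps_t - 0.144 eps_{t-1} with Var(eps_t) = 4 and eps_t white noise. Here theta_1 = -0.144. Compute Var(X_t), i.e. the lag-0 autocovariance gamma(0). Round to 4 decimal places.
\gamma(0) = 4.0829

For an MA(q) process X_t = eps_t + sum_i theta_i eps_{t-i} with
Var(eps_t) = sigma^2, the variance is
  gamma(0) = sigma^2 * (1 + sum_i theta_i^2).
  sum_i theta_i^2 = (-0.144)^2 = 0.020736.
  gamma(0) = 4 * (1 + 0.020736) = 4 * 1.020736 = 4.082944, which rounds to 4.0829.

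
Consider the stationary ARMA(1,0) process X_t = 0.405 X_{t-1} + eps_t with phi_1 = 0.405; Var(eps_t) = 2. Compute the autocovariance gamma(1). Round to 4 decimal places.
\gamma(1) = 0.9689

Multiply the model equation by X_{t-k} and take expectations. With theta_0 = psi_0 = 1 and psi_j the MA(infinity) weights, this gives
  gamma(k) - sum_i phi_i gamma(k-i) = c_k,
  c_k = sigma^2 * sum_{j=k..q} theta_j psi_{j-k}   (c_k = 0 for k > q),
using gamma(-m) = gamma(m).
Pure AR (q = 0): c_0 = sigma^2 = 2, c_k = 0 for k >= 1.
Equations for k = 0 and k = 1 (AR order 1):
  gamma(0) = phi_1 gamma(1) + c_0
  gamma(1) = phi_1 gamma(0) + c_1
Substituting the second into the first: gamma(0) (1 - phi_1^2) = c_0 + phi_1 c_1, so
  gamma(0) = c_0 / (1 - phi_1^2) = 2 / (1 - (0.405)^2) = 2 / 0.835975 = 2.392416.
  gamma(1) = phi_1 gamma(0) = (0.405)(2.392416) = 0.968928.
Therefore gamma(1) = 0.9689 (to 4 decimal places).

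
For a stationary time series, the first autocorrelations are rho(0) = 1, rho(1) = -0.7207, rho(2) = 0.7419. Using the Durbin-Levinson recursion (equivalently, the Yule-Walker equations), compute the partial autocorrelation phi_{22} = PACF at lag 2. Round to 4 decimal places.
\phi_{22} = 0.4630

The PACF at lag k is phi_{kk}, the last component of the solution
to the Yule-Walker system G_k phi = r_k where
  (G_k)_{ij} = rho(|i - j|), (r_k)_i = rho(i), i,j = 1..k.
Equivalently, Durbin-Levinson gives phi_{kk} iteratively:
  phi_{11} = rho(1)
  phi_{kk} = [rho(k) - sum_{j=1..k-1} phi_{k-1,j} rho(k-j)]
            / [1 - sum_{j=1..k-1} phi_{k-1,j} rho(j)],
  phi_{k,j} = phi_{k-1,j} - phi_{kk} phi_{k-1,k-j},  j = 1..k-1.
Step k = 1:
  phi_11 = rho(1) = -0.7207.
Step k = 2:
  phi_22 = [rho(2) - phi_11 rho(1)] / [1 - phi_11 rho(1)] = [0.7419 - (-0.7207)(-0.7207)] / [1 - (-0.7207)(-0.7207)]
         = 0.22249151 / 0.48059151 = 0.463.
Therefore phi_{22} = 0.4630.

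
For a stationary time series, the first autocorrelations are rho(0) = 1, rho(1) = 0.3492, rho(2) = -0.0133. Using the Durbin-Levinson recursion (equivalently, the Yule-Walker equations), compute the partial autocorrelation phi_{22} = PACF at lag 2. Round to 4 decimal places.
\phi_{22} = -0.1540

The PACF at lag k is phi_{kk}, the last component of the solution
to the Yule-Walker system G_k phi = r_k where
  (G_k)_{ij} = rho(|i - j|), (r_k)_i = rho(i), i,j = 1..k.
Equivalently, Durbin-Levinson gives phi_{kk} iteratively:
  phi_{11} = rho(1)
  phi_{kk} = [rho(k) - sum_{j=1..k-1} phi_{k-1,j} rho(k-j)]
            / [1 - sum_{j=1..k-1} phi_{k-1,j} rho(j)],
  phi_{k,j} = phi_{k-1,j} - phi_{kk} phi_{k-1,k-j},  j = 1..k-1.
Step k = 1:
  phi_11 = rho(1) = 0.3492.
Step k = 2:
  phi_22 = [rho(2) - phi_11 rho(1)] / [1 - phi_11 rho(1)] = [-0.0133 - (0.3492)(0.3492)] / [1 - (0.3492)(0.3492)]
         = -0.13524064 / 0.87805936 = -0.154.
Therefore phi_{22} = -0.1540.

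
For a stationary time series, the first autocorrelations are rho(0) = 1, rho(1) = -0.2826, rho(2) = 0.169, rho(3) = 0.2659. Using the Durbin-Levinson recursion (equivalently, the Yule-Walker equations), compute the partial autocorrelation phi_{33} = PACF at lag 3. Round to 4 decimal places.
\phi_{33} = 0.3691

The PACF at lag k is phi_{kk}, the last component of the solution
to the Yule-Walker system G_k phi = r_k where
  (G_k)_{ij} = rho(|i - j|), (r_k)_i = rho(i), i,j = 1..k.
Equivalently, Durbin-Levinson gives phi_{kk} iteratively:
  phi_{11} = rho(1)
  phi_{kk} = [rho(k) - sum_{j=1..k-1} phi_{k-1,j} rho(k-j)]
            / [1 - sum_{j=1..k-1} phi_{k-1,j} rho(j)],
  phi_{k,j} = phi_{k-1,j} - phi_{kk} phi_{k-1,k-j},  j = 1..k-1.
Step k = 1:
  phi_11 = rho(1) = -0.2826.
Step k = 2:
  phi_22 = [rho(2) - phi_11 rho(1)] / [1 - phi_11 rho(1)] = [0.169 - (-0.2826)(-0.2826)] / [1 - (-0.2826)(-0.2826)]
         = 0.08913724 / 0.92013724 = 0.096874.
  Update: phi_21 = phi_11 - phi_22 phi_11 = -0.2826 - (0.096874)(-0.2826) = -0.255223.
Step k = 3:
  phi_33 = [rho(3) - phi_21 rho(2) - phi_22 rho(1)] / [1 - phi_21 rho(1) - phi_22 rho(2)]
    numerator   = 0.2659 - (-0.255223)(0.169) - (0.096874)(-0.2826) = 0.33640931
    denominator = 1 - (-0.255223)(-0.2826) - (0.096874)(0.169) = 0.91150217
  phi_33 = 0.33640931 / 0.91150217 = 0.3691.
Therefore phi_{33} = 0.3691.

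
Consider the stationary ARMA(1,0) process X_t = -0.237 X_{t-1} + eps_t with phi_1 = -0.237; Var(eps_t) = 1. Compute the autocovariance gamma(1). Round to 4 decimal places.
\gamma(1) = -0.2511

Multiply the model equation by X_{t-k} and take expectations. With theta_0 = psi_0 = 1 and psi_j the MA(infinity) weights, this gives
  gamma(k) - sum_i phi_i gamma(k-i) = c_k,
  c_k = sigma^2 * sum_{j=k..q} theta_j psi_{j-k}   (c_k = 0 for k > q),
using gamma(-m) = gamma(m).
Pure AR (q = 0): c_0 = sigma^2 = 1, c_k = 0 for k >= 1.
Equations for k = 0 and k = 1 (AR order 1):
  gamma(0) = phi_1 gamma(1) + c_0
  gamma(1) = phi_1 gamma(0) + c_1
Substituting the second into the first: gamma(0) (1 - phi_1^2) = c_0 + phi_1 c_1, so
  gamma(0) = c_0 / (1 - phi_1^2) = 1 / (1 - (-0.237)^2) = 1 / 0.943831 = 1.059512.
  gamma(1) = phi_1 gamma(0) = (-0.237)(1.059512) = -0.251104.
Therefore gamma(1) = -0.2511 (to 4 decimal places).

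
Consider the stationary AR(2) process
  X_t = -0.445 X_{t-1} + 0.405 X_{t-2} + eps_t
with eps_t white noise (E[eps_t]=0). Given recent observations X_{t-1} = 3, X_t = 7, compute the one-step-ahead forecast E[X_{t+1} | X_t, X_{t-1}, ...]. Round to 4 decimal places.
E[X_{t+1} \mid \mathcal F_t] = -1.9000

For an AR(p) model X_t = c + sum_i phi_i X_{t-i} + eps_t, the
one-step-ahead conditional mean is
  E[X_{t+1} | X_t, ...] = c + sum_i phi_i X_{t+1-i}.
Substitute known values:
  E[X_{t+1} | ...] = (-0.445) * (7) + (0.405) * (3)
                   = -1.9000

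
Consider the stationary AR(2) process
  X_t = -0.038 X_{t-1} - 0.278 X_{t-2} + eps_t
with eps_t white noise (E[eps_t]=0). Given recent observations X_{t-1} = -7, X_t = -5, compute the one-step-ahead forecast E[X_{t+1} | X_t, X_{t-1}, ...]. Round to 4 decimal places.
E[X_{t+1} \mid \mathcal F_t] = 2.1360

For an AR(p) model X_t = c + sum_i phi_i X_{t-i} + eps_t, the
one-step-ahead conditional mean is
  E[X_{t+1} | X_t, ...] = c + sum_i phi_i X_{t+1-i}.
Substitute known values:
  E[X_{t+1} | ...] = (-0.038) * (-5) + (-0.278) * (-7)
                   = 2.1360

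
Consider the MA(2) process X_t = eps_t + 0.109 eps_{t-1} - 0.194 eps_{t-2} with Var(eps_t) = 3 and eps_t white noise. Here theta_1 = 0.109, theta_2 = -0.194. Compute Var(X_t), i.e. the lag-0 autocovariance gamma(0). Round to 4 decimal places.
\gamma(0) = 3.1486

For an MA(q) process X_t = eps_t + sum_i theta_i eps_{t-i} with
Var(eps_t) = sigma^2, the variance is
  gamma(0) = sigma^2 * (1 + sum_i theta_i^2).
  sum_i theta_i^2 = (0.109)^2 + (-0.194)^2 = 0.011881 + 0.037636 = 0.049517.
  gamma(0) = 3 * (1 + 0.049517) = 3 * 1.049517 = 3.148551, which rounds to 3.1486.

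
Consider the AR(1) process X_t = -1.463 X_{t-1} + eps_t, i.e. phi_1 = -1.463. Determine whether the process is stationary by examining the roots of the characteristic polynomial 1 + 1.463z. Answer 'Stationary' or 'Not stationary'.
\text{Not stationary}

The AR(p) characteristic polynomial is P(z) = 1 + 1.463z.
Stationarity requires all roots to lie outside the unit circle, i.e. |z| > 1 for every root.
This is linear in z: 1 + (1.463) z = 0  =>  z = -1/(1.463) = -0.683527,  |z| = 0.683527.
Moduli of all roots: 0.6835.
All moduli strictly greater than 1? No.
Verdict: Not stationary.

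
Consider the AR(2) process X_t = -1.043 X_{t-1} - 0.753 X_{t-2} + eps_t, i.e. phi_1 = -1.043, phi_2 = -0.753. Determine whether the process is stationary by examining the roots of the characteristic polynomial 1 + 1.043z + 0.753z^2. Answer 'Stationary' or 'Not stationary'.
\text{Stationary}

The AR(p) characteristic polynomial is P(z) = 1 + 1.043z + 0.753z^2.
Stationarity requires all roots to lie outside the unit circle, i.e. |z| > 1 for every root.
Set 1 + (1.043) z + (0.753) z^2 = 0, i.e. a z^2 + b z + c = 0 with a = 0.753, b = 1.043, c = 1.
Discriminant D = b^2 - 4ac = (1.043)^2 - 4*(0.753)*1 = 1.087849 - (3.012) = -1.924151.
D < 0, so the roots are the complex-conjugate pair z = (-b +/- i sqrt(-D)) / (2a) = -0.6926 +/- 0.9211i.
For a conjugate pair |z|^2 = z * conj(z) = (product of roots) = c/a = 1/(0.753) = 1.328021, so |z| = sqrt(1.328021) = 1.1524 for both roots.
Moduli of all roots: 1.1524, 1.1524.
All moduli strictly greater than 1? Yes.
Verdict: Stationary.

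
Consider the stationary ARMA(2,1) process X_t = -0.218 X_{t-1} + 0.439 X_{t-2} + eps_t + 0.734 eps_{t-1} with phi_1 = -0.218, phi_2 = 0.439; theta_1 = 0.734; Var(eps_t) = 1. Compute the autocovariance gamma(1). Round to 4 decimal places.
\gamma(1) = 0.7594

Multiply the model equation by X_{t-k} and take expectations. With theta_0 = psi_0 = 1 and psi_j the MA(infinity) weights, this gives
  gamma(k) - sum_i phi_i gamma(k-i) = c_k,
  c_k = sigma^2 * sum_{j=k..q} theta_j psi_{j-k}   (c_k = 0 for k > q),
using gamma(-m) = gamma(m).
psi-weights needed (psi_j = theta_j + sum_i phi_i psi_{j-i}):
  psi_1 = theta_1 + phi_1 = 0.734 + (-0.218) = 0.516
Right-hand sides:
  c_0 = sigma^2 (1 + theta_1 psi_1) = 1 * (1 + (0.734)(0.516)) = 1 * 1.378744 = 1.378744
  c_1 = sigma^2 theta_1 = 1 * (0.734) = 0.734
  c_2 = 0
Equations for k = 0, 1, 2 (AR order 2, c_2 = 0):
  (E0) gamma(0) = phi_1 gamma(1) + phi_2 gamma(2) + c_0
  (E1) gamma(1) = phi_1 gamma(0) + phi_2 gamma(1) + c_1
  (E2) gamma(2) = phi_1 gamma(1) + phi_2 gamma(0)
From (E1): gamma(1) = A gamma(0) + B with
  A = phi_1 / (1 - phi_2) = -0.218 / 0.561 = -0.388592,   B = c_1 / (1 - phi_2) = 0.734 / 0.561 = 1.308378.
Insert (E2) into (E0): gamma(0) (1 - phi_2^2) = phi_1 (1 + phi_2) gamma(1) + c_0.
  phi_1 (1 + phi_2) = (-0.218)(1.439) = -0.313702,   1 - phi_2^2 = 0.807279.
Replace gamma(1) by A gamma(0) + B and collect gamma(0):
  gamma(0) [0.807279 - (-0.313702)(-0.388592)] = (-0.313702)(1.308378) + 1.378744
  gamma(0) * 0.685377 = 0.968303
  gamma(0) = 0.968303 / 0.685377 = 1.412804.
  gamma(1) = A gamma(0) + B = (-0.388592)(1.412804) + (1.308378) = 0.759374.
Therefore gamma(1) = 0.7594 (to 4 decimal places).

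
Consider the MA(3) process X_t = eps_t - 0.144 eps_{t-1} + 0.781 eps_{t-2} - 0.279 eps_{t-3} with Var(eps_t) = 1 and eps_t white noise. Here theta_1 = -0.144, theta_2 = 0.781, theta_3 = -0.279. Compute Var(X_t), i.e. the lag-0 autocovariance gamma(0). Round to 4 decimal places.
\gamma(0) = 1.7085

For an MA(q) process X_t = eps_t + sum_i theta_i eps_{t-i} with
Var(eps_t) = sigma^2, the variance is
  gamma(0) = sigma^2 * (1 + sum_i theta_i^2).
  sum_i theta_i^2 = (-0.144)^2 + (0.781)^2 + (-0.279)^2 = 0.020736 + 0.609961 + 0.077841 = 0.708538.
  gamma(0) = 1 * (1 + 0.708538) = 1 * 1.708538 = 1.708538, which rounds to 1.7085.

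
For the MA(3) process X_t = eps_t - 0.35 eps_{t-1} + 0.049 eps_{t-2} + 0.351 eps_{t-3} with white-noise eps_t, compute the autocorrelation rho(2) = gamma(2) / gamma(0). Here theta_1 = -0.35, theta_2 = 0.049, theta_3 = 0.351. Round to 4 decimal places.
\rho(2) = -0.0592

For an MA(q) process with theta_0 = 1, the autocovariance is
  gamma(k) = sigma^2 * sum_{i=0..q-k} theta_i * theta_{i+k},
and rho(k) = gamma(k) / gamma(0). Sigma^2 cancels.
  numerator   = (1)*(0.049) + (-0.35)*(0.351) = -0.07385.
  denominator = (1)^2 + (-0.35)^2 + (0.049)^2 + (0.351)^2 = 1.248102.
  rho(2) = -0.07385 / 1.248102 = -0.0592.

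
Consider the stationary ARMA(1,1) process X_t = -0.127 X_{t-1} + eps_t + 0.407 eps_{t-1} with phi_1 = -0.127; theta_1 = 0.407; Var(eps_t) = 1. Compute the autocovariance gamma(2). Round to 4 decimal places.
\gamma(2) = -0.0343

Multiply the model equation by X_{t-k} and take expectations. With theta_0 = psi_0 = 1 and psi_j the MA(infinity) weights, this gives
  gamma(k) - sum_i phi_i gamma(k-i) = c_k,
  c_k = sigma^2 * sum_{j=k..q} theta_j psi_{j-k}   (c_k = 0 for k > q),
using gamma(-m) = gamma(m).
psi-weights needed (psi_j = theta_j + sum_i phi_i psi_{j-i}):
  psi_1 = theta_1 + phi_1 = 0.407 + (-0.127) = 0.28
Right-hand sides:
  c_0 = sigma^2 (1 + theta_1 psi_1) = 1 * (1 + (0.407)(0.28)) = 1 * 1.11396 = 1.11396
  c_1 = sigma^2 theta_1 = 1 * (0.407) = 0.407
  c_2 = 0
Equations for k = 0 and k = 1 (AR order 1):
  gamma(0) = phi_1 gamma(1) + c_0
  gamma(1) = phi_1 gamma(0) + c_1
Substituting the second into the first: gamma(0) (1 - phi_1^2) = c_0 + phi_1 c_1, so
  gamma(0) = (c_0 + phi_1 c_1) / (1 - phi_1^2) = (1.11396 + (-0.127)(0.407)) / (1 - (-0.127)^2) = 1.062271 / 0.983871 = 1.079685.
  gamma(1) = phi_1 gamma(0) + c_1 = (-0.127)(1.079685) + (0.407) = 0.26988.
For k = 2 (> q): gamma(2) = phi_1 gamma(1) = (-0.127)(0.26988) = -0.034275.
Therefore gamma(2) = -0.0343 (to 4 decimal places).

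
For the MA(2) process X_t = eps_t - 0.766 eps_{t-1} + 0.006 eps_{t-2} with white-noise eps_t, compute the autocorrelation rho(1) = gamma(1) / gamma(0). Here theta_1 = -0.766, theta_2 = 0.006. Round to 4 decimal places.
\rho(1) = -0.4856

For an MA(q) process with theta_0 = 1, the autocovariance is
  gamma(k) = sigma^2 * sum_{i=0..q-k} theta_i * theta_{i+k},
and rho(k) = gamma(k) / gamma(0). Sigma^2 cancels.
  numerator   = (1)*(-0.766) + (-0.766)*(0.006) = -0.770596.
  denominator = (1)^2 + (-0.766)^2 + (0.006)^2 = 1.586792.
  rho(1) = -0.770596 / 1.586792 = -0.4856.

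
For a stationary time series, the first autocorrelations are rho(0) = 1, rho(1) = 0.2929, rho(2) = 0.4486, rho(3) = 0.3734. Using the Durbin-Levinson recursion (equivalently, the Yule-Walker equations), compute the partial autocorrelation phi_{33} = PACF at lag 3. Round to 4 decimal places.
\phi_{33} = 0.2310

The PACF at lag k is phi_{kk}, the last component of the solution
to the Yule-Walker system G_k phi = r_k where
  (G_k)_{ij} = rho(|i - j|), (r_k)_i = rho(i), i,j = 1..k.
Equivalently, Durbin-Levinson gives phi_{kk} iteratively:
  phi_{11} = rho(1)
  phi_{kk} = [rho(k) - sum_{j=1..k-1} phi_{k-1,j} rho(k-j)]
            / [1 - sum_{j=1..k-1} phi_{k-1,j} rho(j)],
  phi_{k,j} = phi_{k-1,j} - phi_{kk} phi_{k-1,k-j},  j = 1..k-1.
Step k = 1:
  phi_11 = rho(1) = 0.2929.
Step k = 2:
  phi_22 = [rho(2) - phi_11 rho(1)] / [1 - phi_11 rho(1)] = [0.4486 - (0.2929)(0.2929)] / [1 - (0.2929)(0.2929)]
         = 0.36280959 / 0.91420959 = 0.396856.
  Update: phi_21 = phi_11 - phi_22 phi_11 = 0.2929 - (0.396856)(0.2929) = 0.176661.
Step k = 3:
  phi_33 = [rho(3) - phi_21 rho(2) - phi_22 rho(1)] / [1 - phi_21 rho(1) - phi_22 rho(2)]
    numerator   = 0.3734 - (0.176661)(0.4486) - (0.396856)(0.2929) = 0.1779108
    denominator = 1 - (0.176661)(0.2929) - (0.396856)(0.4486) = 0.77022642
  phi_33 = 0.1779108 / 0.77022642 = 0.231.
Therefore phi_{33} = 0.2310.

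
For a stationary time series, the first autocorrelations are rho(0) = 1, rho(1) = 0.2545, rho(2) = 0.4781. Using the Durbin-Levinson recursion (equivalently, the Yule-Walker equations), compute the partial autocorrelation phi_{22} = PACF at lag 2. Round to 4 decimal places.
\phi_{22} = 0.4420

The PACF at lag k is phi_{kk}, the last component of the solution
to the Yule-Walker system G_k phi = r_k where
  (G_k)_{ij} = rho(|i - j|), (r_k)_i = rho(i), i,j = 1..k.
Equivalently, Durbin-Levinson gives phi_{kk} iteratively:
  phi_{11} = rho(1)
  phi_{kk} = [rho(k) - sum_{j=1..k-1} phi_{k-1,j} rho(k-j)]
            / [1 - sum_{j=1..k-1} phi_{k-1,j} rho(j)],
  phi_{k,j} = phi_{k-1,j} - phi_{kk} phi_{k-1,k-j},  j = 1..k-1.
Step k = 1:
  phi_11 = rho(1) = 0.2545.
Step k = 2:
  phi_22 = [rho(2) - phi_11 rho(1)] / [1 - phi_11 rho(1)] = [0.4781 - (0.2545)(0.2545)] / [1 - (0.2545)(0.2545)]
         = 0.41332975 / 0.93522975 = 0.442.
Therefore phi_{22} = 0.4420.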